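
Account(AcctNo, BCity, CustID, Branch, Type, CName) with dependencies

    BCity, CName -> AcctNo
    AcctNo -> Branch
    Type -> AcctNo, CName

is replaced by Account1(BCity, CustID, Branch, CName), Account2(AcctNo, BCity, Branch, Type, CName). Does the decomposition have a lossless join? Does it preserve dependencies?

Lossless test: (BCity, Branch, CName)⁺ = {AcctNo, BCity, Branch, CName}, which is a superkey of neither fragment — lossy.
Dependency preservation: every FD's attributes lie within a single fragment, so each can be enforced locally — preserved.

lossy but dependency-preserving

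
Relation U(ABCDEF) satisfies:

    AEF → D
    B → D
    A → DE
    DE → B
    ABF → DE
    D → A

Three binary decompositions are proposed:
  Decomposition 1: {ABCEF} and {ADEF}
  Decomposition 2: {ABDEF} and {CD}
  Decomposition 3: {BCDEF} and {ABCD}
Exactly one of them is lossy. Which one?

Decomposition 2

Decomposition 1: common = {AEF}, closure = {ABDEF} → lossless.
Decomposition 2: common = {D}, closure = {ABDE} → lossy.
Decomposition 3: common = {BCD}, closure = {ABCDE} → lossless.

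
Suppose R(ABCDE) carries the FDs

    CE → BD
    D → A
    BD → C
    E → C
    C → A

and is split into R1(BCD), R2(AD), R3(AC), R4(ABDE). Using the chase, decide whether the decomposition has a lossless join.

Chase test. Columns are ABCDE; row i has aⱼ where attribute j ∈ Ri, else bᵢⱼ.
Initial tableau (one row per fragment):
  row 1: b11 a2 a3 a4 b15
  row 2: a1 b22 b23 a4 b25
  row 3: a1 b32 a3 b34 b35
  row 4: a1 a2 b43 a4 a5
Rows 1 and 2 agree on D; apply D→A and equate their A entries.
Rows 1 and 4 agree on BD; apply BD→C and equate their C entries.
Row 4 is now all distinguished symbols — the join is lossless.

Yes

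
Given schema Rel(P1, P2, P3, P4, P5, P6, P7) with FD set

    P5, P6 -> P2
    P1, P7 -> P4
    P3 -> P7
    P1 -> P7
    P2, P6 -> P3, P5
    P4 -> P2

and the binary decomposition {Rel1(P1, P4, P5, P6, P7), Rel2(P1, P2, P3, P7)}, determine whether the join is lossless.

Common attributes: Rel1 ∩ Rel2 = {P1, P7}.
Closure of {P1, P7}: P1, P7 → P4 applies, adding P4; P4 → P2 applies, adding P2. So (P1, P7)⁺ = {P1, P2, P4, P7}.
The closure contains neither all of Rel1 = {P1, P4, P5, P6, P7} nor all of Rel2 = {P1, P2, P3, P7}, so the common attributes are not a superkey of either fragment. The join is lossy.

No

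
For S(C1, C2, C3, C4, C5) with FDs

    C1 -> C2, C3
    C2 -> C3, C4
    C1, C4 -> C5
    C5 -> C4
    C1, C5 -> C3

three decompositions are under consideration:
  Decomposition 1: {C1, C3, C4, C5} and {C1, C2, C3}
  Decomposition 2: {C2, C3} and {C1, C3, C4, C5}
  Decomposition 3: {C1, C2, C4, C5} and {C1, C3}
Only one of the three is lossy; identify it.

Decomposition 1: common = {C1, C3}, closure = {C1, C2, C3, C4, C5} → lossless.
Decomposition 2: common = {C3}, closure = {C3} → lossy.
Decomposition 3: common = {C1}, closure = {C1, C2, C3, C4, C5} → lossless.

Decomposition 2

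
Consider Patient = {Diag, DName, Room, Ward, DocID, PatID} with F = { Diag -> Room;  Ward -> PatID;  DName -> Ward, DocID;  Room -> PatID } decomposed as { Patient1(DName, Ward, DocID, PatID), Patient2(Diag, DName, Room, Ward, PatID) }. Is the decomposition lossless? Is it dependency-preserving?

Lossless test: (DName, Ward, PatID)⁺ = {DName, Ward, DocID, PatID}, which contains all of one fragment — lossless.
Dependency preservation: every FD's attributes lie within a single fragment, so each can be enforced locally — preserved.

lossless and dependency-preserving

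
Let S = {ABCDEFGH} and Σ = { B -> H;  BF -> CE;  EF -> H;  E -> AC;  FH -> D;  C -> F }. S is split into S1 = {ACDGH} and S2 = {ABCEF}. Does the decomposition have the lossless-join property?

Common attributes: S1 ∩ S2 = {AC}.
Closure of {AC}: C → F applies, adding F. So (AC)⁺ = {ACF}.
The closure contains neither all of S1 = {ACDGH} nor all of S2 = {ABCEF}, so the common attributes are not a superkey of either fragment. The join is lossy.

No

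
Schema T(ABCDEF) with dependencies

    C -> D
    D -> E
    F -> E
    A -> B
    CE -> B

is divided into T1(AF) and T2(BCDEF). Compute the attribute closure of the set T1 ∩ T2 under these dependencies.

T1 ∩ T2 = {F}.
F → E applies, adding E
Closure: {EF}.

EF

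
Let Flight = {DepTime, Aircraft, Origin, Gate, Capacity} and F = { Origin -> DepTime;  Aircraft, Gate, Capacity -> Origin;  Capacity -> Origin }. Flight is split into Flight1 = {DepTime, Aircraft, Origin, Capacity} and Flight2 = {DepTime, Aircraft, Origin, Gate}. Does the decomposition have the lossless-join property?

Common attributes: Flight1 ∩ Flight2 = {DepTime, Aircraft, Origin}.
No dependency enlarges {DepTime, Aircraft, Origin}, so (DepTime, Aircraft, Origin)⁺ = {DepTime, Aircraft, Origin}.
The closure contains neither all of Flight1 = {DepTime, Aircraft, Origin, Capacity} nor all of Flight2 = {DepTime, Aircraft, Origin, Gate}, so the common attributes are not a superkey of either fragment. The join is lossy.

No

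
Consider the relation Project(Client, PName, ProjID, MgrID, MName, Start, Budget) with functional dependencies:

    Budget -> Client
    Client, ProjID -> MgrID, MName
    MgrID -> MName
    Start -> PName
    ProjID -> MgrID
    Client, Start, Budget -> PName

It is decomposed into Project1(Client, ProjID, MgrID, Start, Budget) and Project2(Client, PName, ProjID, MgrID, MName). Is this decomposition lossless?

Common attributes: Project1 ∩ Project2 = {Client, ProjID, MgrID}.
Closure of {Client, ProjID, MgrID}: Client, ProjID → MgrID, MName applies, adding MName. So (Client, ProjID, MgrID)⁺ = {Client, ProjID, MgrID, MName}.
The closure contains neither all of Project1 = {Client, ProjID, MgrID, Start, Budget} nor all of Project2 = {Client, PName, ProjID, MgrID, MName}, so the common attributes are not a superkey of either fragment. The join is lossy.

No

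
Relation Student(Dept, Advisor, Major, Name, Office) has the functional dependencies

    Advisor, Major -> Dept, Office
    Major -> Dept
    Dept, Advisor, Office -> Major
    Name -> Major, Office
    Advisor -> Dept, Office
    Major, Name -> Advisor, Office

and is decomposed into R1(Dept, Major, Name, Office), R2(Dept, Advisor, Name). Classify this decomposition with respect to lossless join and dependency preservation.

lossless but not dependency-preserving

Lossless test: (Dept, Name)⁺ = {Dept, Advisor, Major, Name, Office}, which contains all of one fragment — lossless.
Dependency preservation: the restricted closure of {Advisor, Major} across the fragments never reaches {Dept, Office}, so Advisor, Major → Dept, Office cannot be enforced without a join — not preserved.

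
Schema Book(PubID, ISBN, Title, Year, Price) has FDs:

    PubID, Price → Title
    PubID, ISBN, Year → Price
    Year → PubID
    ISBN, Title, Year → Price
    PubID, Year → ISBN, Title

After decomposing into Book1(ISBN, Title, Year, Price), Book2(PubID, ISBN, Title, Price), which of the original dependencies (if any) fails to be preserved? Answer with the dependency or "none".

Check Year → PubID: no single fragment contains all of {PubID, Year}, and the restricted closure of {Year} across the fragments never reaches {PubID}.
PubID, Price → Title is preserved.
PubID, ISBN, Year → Price is preserved.
ISBN, Title, Year → Price is preserved.
PubID, Year → ISBN, Title is preserved.

Year → PubID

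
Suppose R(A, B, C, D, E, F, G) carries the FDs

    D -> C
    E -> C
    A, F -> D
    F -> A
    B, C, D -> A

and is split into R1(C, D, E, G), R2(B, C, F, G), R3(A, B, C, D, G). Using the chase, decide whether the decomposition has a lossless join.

Chase test. Columns are A, B, C, D, E, F, G; row i has aⱼ where attribute j ∈ Ri, else bᵢⱼ.
Initial tableau (one row per fragment):
  row 1: b11 b12 a3 a4 a5 b16 a7
  row 2: b21 a2 a3 b24 b25 a6 a7
  row 3: a1 a2 a3 a4 b35 b36 a7
No row becomes fully distinguished — the join is lossy.

No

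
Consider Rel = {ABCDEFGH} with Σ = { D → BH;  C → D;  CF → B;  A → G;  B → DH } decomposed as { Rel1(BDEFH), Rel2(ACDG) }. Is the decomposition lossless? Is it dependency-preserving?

Lossless test: (D)⁺ = {BDH}, which is a superkey of neither fragment — lossy.
Dependency preservation: CF → B is not contained in any single fragment, but the restricted closure of its left-hand side across the fragments still reaches the right-hand side; the remaining FDs each lie inside some fragment. All dependencies are preserved.

lossy but dependency-preserving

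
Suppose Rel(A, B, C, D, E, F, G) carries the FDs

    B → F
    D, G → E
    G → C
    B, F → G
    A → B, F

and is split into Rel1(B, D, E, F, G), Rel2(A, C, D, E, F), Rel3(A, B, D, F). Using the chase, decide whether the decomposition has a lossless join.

Chase test. Columns are A, B, C, D, E, F, G; row i has aⱼ where attribute j ∈ Reli, else bᵢⱼ.
Initial tableau (one row per fragment):
  row 1: b11 a2 b13 a4 a5 a6 a7
  row 2: a1 b22 a3 a4 a5 a6 b27
  row 3: a1 a2 b33 a4 b35 a6 b37
Rows 1 and 3 agree on B, F; apply B, F→G and equate their G entries.
Rows 2 and 3 agree on A; apply A→B, F and equate their B, F entries.
Rows 1 and 3 agree on D, G; apply D, G→E and equate their E entries.
Rows 1 and 3 agree on G; apply G→C and equate their C entries.
Rows 1 and 2 agree on B, F; apply B, F→G and equate their G entries.
Rows 1 and 2 agree on G; apply G→C and equate their C entries.
Row 2 is now all distinguished symbols — the join is lossless.

Yes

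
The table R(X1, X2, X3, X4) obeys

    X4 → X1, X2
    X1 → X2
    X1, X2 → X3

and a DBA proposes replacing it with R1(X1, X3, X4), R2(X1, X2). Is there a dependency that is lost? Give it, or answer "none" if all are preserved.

none

X4 → X1, X2: restricted closure across fragments reaches X1, X2.
X1 → X2 lies within R2.
X1, X2 → X3: restricted closure across fragments reaches X3.
Every dependency is enforceable on the fragments, so the decomposition is dependency-preserving.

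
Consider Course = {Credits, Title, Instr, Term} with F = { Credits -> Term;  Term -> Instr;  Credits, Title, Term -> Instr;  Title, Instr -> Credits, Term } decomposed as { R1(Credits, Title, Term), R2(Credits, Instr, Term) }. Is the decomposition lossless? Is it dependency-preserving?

Lossless test: (Credits, Term)⁺ = {Credits, Instr, Term}, which contains all of one fragment — lossless.
Dependency preservation: the restricted closure of {Title, Instr} across the fragments never reaches {Credits, Term}, so Title, Instr → Credits, Term cannot be enforced without a join — not preserved.

lossless but not dependency-preserving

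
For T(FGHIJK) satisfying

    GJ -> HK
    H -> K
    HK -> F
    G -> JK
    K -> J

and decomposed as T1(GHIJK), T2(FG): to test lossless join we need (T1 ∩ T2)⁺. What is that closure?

T1 ∩ T2 = {G}.
G → JK applies, adding JK
GJ → HK applies, adding H
HK → F applies, adding F
Closure: {FGHJK}.

FGHJK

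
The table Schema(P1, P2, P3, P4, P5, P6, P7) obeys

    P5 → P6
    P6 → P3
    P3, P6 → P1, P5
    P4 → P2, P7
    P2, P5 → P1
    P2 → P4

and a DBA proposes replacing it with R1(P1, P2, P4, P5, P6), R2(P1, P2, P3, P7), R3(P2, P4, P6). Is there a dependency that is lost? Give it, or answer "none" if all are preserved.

Check P6 → P3: no single fragment contains all of {P3, P6}, and the restricted closure of {P6} across the fragments never reaches {P3}.
P5 → P6 is preserved.
P3, P6 → P1, P5 is preserved.
P4 → P2, P7 is preserved.
P2, P5 → P1 is preserved.
P2 → P4 is preserved.

P6 → P3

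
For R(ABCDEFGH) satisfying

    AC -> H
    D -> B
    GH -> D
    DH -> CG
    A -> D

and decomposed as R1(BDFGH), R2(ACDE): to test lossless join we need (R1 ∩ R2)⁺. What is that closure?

BD

R1 ∩ R2 = {D}.
D → B applies, adding B
Closure: {BD}.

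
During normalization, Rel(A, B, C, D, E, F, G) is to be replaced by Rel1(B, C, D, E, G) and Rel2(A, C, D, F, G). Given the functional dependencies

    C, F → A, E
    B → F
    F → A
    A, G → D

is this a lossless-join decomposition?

Common attributes: Rel1 ∩ Rel2 = {C, D, G}.
No dependency enlarges {C, D, G}, so (C, D, G)⁺ = {C, D, G}.
The closure contains neither all of Rel1 = {B, C, D, E, G} nor all of Rel2 = {A, C, D, F, G}, so the common attributes are not a superkey of either fragment. The join is lossy.

No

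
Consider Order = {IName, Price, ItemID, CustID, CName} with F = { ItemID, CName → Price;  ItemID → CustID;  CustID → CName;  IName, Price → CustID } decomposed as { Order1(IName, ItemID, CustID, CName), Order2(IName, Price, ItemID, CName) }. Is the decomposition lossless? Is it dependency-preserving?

lossless but not dependency-preserving

Lossless test: (IName, ItemID, CName)⁺ = {IName, Price, ItemID, CustID, CName}, which contains all of one fragment — lossless.
Dependency preservation: the restricted closure of {IName, Price} across the fragments never reaches {CustID}, so IName, Price → CustID cannot be enforced without a join — not preserved.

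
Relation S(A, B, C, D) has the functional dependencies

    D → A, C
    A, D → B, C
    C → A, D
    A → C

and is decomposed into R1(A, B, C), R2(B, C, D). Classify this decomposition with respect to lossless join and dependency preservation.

Lossless test: (B, C)⁺ = {A, B, C, D}, which contains all of one fragment — lossless.
Dependency preservation: D → A, C; A, D → B, C; C → A, D are not contained in any single fragment, but the restricted closure of each left-hand side across the fragments still reaches the right-hand side; the remaining FDs each lie inside some fragment. All dependencies are preserved.

lossless and dependency-preserving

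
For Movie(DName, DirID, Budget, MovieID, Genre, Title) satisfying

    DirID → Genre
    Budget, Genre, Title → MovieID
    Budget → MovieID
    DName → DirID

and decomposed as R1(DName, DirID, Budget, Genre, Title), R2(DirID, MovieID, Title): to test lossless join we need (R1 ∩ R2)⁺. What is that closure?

DirID, Genre, Title

R1 ∩ R2 = {DirID, Title}.
DirID → Genre applies, adding Genre
Closure: {DirID, Genre, Title}.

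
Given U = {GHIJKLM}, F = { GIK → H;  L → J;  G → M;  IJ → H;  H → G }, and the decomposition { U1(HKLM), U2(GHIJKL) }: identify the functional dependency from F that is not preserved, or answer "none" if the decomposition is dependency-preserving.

Check G → M: no single fragment contains all of {GM}, and the restricted closure of {G} across the fragments never reaches {M}.
GIK → H is preserved.
L → J is preserved.
IJ → H is preserved.
H → G is preserved.

G → M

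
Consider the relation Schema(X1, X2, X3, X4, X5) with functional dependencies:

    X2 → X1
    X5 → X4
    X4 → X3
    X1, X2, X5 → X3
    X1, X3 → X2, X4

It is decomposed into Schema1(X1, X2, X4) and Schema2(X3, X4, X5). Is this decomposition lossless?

No

Common attributes: Schema1 ∩ Schema2 = {X4}.
Closure of {X4}: X4 → X3 applies, adding X3. So (X4)⁺ = {X3, X4}.
The closure contains neither all of Schema1 = {X1, X2, X4} nor all of Schema2 = {X3, X4, X5}, so the common attributes are not a superkey of either fragment. The join is lossy.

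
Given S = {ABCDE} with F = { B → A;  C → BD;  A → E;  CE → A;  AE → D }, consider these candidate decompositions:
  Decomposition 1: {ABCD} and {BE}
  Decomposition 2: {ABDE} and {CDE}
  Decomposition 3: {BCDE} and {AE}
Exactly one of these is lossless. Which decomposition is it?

Decomposition 1: common = {B}, closure = {ABDE} → lossless.
Decomposition 2: common = {DE}, closure = {DE} → lossy.
Decomposition 3: common = {E}, closure = {E} → lossy.

Decomposition 1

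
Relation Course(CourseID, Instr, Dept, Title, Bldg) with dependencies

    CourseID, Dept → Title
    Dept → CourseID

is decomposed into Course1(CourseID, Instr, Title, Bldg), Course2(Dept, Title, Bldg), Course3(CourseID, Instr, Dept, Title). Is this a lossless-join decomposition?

No

Chase test. Columns are CourseID, Instr, Dept, Title, Bldg; row i has aⱼ where attribute j ∈ Coursei, else bᵢⱼ.
Initial tableau (one row per fragment):
  row 1: a1 a2 b13 a4 a5
  row 2: b21 b22 a3 a4 a5
  row 3: a1 a2 a3 a4 b35
Rows 2 and 3 agree on Dept; apply Dept→CourseID and equate their CourseID entries.
No row becomes fully distinguished — the join is lossy.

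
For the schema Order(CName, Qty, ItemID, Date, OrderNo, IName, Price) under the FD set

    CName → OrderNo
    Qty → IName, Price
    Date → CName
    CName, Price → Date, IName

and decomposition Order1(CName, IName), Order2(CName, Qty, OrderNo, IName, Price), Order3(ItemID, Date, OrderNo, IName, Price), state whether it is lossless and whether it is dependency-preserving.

Lossless test (chase): Rows 1 and 2 agree on CName; apply CName→OrderNo and equate their OrderNo entries. No row becomes fully distinguished — the join is lossy.
Dependency preservation: the restricted closure of {Date} across the fragments never reaches {CName}, so Date → CName cannot be enforced without a join — not preserved.

lossy and not dependency-preserving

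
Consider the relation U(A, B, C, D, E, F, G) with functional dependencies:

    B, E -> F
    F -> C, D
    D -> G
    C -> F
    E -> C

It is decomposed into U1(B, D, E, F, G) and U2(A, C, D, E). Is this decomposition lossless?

Common attributes: U1 ∩ U2 = {D, E}.
Closure of {D, E}: D → G applies, adding G; E → C applies, adding C; C → F applies, adding F. So (D, E)⁺ = {C, D, E, F, G}.
The closure contains neither all of U1 = {B, D, E, F, G} nor all of U2 = {A, C, D, E}, so the common attributes are not a superkey of either fragment. The join is lossy.

No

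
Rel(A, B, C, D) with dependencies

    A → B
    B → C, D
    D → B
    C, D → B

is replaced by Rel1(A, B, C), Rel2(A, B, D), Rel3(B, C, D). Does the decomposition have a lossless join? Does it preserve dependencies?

lossless and dependency-preserving

Lossless test (chase): Rows 1 and 2 agree on B; apply B→C, D and equate their C, D entries. Row 1 is now all distinguished symbols — the join is lossless.
Dependency preservation: every FD's attributes lie within a single fragment, so each can be enforced locally — preserved.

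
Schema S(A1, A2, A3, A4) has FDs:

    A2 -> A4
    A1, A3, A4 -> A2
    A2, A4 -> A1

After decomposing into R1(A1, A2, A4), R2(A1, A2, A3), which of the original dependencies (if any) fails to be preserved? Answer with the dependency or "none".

A1, A3, A4 -> A2

Check A1, A3, A4 → A2: no single fragment contains all of {A1, A2, A3, A4}, and the restricted closure of {A1, A3, A4} across the fragments never reaches {A2}.
A2 → A4 is preserved.
A2, A4 → A1 is preserved.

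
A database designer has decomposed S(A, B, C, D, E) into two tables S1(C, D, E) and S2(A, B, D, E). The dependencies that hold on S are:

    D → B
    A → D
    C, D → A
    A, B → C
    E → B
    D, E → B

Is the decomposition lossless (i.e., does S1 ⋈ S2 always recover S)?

Common attributes: S1 ∩ S2 = {D, E}.
Closure of {D, E}: D → B applies, adding B. So (D, E)⁺ = {B, D, E}.
The closure contains neither all of S1 = {C, D, E} nor all of S2 = {A, B, D, E}, so the common attributes are not a superkey of either fragment. The join is lossy.

No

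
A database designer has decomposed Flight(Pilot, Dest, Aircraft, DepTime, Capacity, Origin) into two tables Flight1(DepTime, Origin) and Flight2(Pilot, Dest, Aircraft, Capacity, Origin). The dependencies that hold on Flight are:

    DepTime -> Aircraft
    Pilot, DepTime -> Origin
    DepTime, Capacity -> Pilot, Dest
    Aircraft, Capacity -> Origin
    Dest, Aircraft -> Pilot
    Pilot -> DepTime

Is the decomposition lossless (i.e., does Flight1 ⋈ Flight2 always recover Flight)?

No

Common attributes: Flight1 ∩ Flight2 = {Origin}.
No dependency enlarges {Origin}, so (Origin)⁺ = {Origin}.
The closure contains neither all of Flight1 = {DepTime, Origin} nor all of Flight2 = {Pilot, Dest, Aircraft, Capacity, Origin}, so the common attributes are not a superkey of either fragment. The join is lossy.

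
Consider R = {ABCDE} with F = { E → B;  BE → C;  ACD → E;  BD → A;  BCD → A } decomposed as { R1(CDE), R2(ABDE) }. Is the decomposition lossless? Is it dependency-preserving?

lossless but not dependency-preserving

Lossless test: (DE)⁺ = {ABCDE}, which contains all of one fragment — lossless.
Dependency preservation: the restricted closure of {ACD} across the fragments never reaches {E}, so ACD → E cannot be enforced without a join — not preserved.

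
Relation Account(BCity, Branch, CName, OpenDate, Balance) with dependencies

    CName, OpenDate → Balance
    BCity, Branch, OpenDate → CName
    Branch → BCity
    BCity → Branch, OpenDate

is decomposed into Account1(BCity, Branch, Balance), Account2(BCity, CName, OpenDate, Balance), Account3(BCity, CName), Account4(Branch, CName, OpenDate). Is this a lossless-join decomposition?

Chase test. Columns are BCity, Branch, CName, OpenDate, Balance; row i has aⱼ where attribute j ∈ Accounti, else bᵢⱼ.
Initial tableau (one row per fragment):
  row 1: a1 a2 b13 b14 a5
  row 2: a1 b22 a3 a4 a5
  row 3: a1 b32 a3 b34 b35
  row 4: b41 a2 a3 a4 b45
Rows 2 and 4 agree on CName, OpenDate; apply CName, OpenDate→Balance and equate their Balance entries.
Rows 1 and 4 agree on Branch; apply Branch→BCity and equate their BCity entries.
Rows 1 and 2 agree on BCity; apply BCity→Branch, OpenDate and equate their Branch, OpenDate entries.
Rows 1 and 3 agree on BCity; apply BCity→Branch, OpenDate and equate their Branch, OpenDate entries.
Rows 2 and 3 agree on CName, OpenDate; apply CName, OpenDate→Balance and equate their Balance entries.
Rows 1 and 2 agree on BCity, Branch, OpenDate; apply BCity, Branch, OpenDate→CName and equate their CName entries.
Row 1 is now all distinguished symbols — the join is lossless.

Yes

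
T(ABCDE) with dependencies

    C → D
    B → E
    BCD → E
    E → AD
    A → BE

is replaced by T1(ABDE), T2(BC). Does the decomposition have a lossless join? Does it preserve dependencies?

Lossless test: (B)⁺ = {ABDE}, which contains all of one fragment — lossless.
Dependency preservation: the restricted closure of {C} across the fragments never reaches {D}, so C → D cannot be enforced without a join — not preserved.

lossless but not dependency-preserving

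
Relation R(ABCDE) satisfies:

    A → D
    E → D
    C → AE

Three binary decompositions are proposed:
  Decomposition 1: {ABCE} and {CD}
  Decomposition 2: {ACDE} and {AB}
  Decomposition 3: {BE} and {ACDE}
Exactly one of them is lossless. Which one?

Decomposition 1

Decomposition 1: common = {C}, closure = {ACDE} → lossless.
Decomposition 2: common = {A}, closure = {AD} → lossy.
Decomposition 3: common = {E}, closure = {DE} → lossy.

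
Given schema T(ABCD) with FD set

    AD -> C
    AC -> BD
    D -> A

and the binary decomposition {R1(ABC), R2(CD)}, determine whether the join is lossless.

Common attributes: R1 ∩ R2 = {C}.
No dependency enlarges {C}, so (C)⁺ = {C}.
The closure contains neither all of R1 = {ABC} nor all of R2 = {CD}, so the common attributes are not a superkey of either fragment. The join is lossy.

No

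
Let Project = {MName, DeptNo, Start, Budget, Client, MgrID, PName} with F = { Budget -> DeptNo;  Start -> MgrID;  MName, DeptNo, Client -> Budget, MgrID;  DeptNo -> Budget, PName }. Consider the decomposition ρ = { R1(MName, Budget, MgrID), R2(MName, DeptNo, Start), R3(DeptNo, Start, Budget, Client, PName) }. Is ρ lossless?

Chase test. Columns are MName, DeptNo, Start, Budget, Client, MgrID, PName; row i has aⱼ where attribute j ∈ Ri, else bᵢⱼ.
Initial tableau (one row per fragment):
  row 1: a1 b12 b13 a4 b15 a6 b17
  row 2: a1 a2 a3 b24 b25 b26 b27
  row 3: b31 a2 a3 a4 a5 b36 a7
Rows 1 and 3 agree on Budget; apply Budget→DeptNo and equate their DeptNo entries.
Rows 2 and 3 agree on Start; apply Start→MgrID and equate their MgrID entries.
Rows 1 and 2 agree on DeptNo; apply DeptNo→Budget, PName and equate their Budget, PName entries.
Rows 1 and 3 agree on DeptNo; apply DeptNo→Budget, PName and equate their Budget, PName entries.
No row becomes fully distinguished — the join is lossy.

No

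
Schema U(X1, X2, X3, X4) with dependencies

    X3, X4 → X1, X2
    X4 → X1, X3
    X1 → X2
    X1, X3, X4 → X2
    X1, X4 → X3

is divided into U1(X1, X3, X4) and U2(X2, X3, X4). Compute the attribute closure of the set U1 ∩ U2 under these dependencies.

U1 ∩ U2 = {X3, X4}.
X3, X4 → X1, X2 applies, adding X1, X2
Closure: {X1, X2, X3, X4}.

X1, X2, X3, X4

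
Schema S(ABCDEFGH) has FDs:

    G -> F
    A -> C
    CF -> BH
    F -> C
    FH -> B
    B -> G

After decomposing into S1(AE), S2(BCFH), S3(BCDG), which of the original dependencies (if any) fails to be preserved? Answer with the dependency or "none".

A -> C

Check A → C: no single fragment contains all of {AC}, and the restricted closure of {A} across the fragments never reaches {C}.
G → F is preserved.
CF → BH is preserved.
F → C is preserved.
FH → B is preserved.
B → G is preserved.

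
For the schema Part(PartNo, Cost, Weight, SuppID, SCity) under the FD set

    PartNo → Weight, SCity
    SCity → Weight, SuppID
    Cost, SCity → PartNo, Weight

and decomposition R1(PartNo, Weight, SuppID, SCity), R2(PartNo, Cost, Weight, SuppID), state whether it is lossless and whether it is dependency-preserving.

Lossless test: (PartNo, Weight, SuppID)⁺ = {PartNo, Weight, SuppID, SCity}, which contains all of one fragment — lossless.
Dependency preservation: the restricted closure of {Cost, SCity} across the fragments never reaches {PartNo, Weight}, so Cost, SCity → PartNo, Weight cannot be enforced without a join — not preserved.

lossless but not dependency-preserving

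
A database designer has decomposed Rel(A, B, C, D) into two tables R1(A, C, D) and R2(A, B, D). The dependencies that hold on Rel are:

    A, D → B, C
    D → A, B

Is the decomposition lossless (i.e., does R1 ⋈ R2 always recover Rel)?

Common attributes: R1 ∩ R2 = {A, D}.
Closure of {A, D}: A, D → B, C applies, adding B, C. So (A, D)⁺ = {A, B, C, D}.
This closure contains every attribute of R1, so R1 ∩ R2 → R1. The join is lossless.

Yes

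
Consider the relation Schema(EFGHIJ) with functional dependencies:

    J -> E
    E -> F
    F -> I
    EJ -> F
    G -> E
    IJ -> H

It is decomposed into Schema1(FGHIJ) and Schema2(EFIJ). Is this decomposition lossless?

Common attributes: Schema1 ∩ Schema2 = {FIJ}.
Closure of {FIJ}: J → E applies, adding E; IJ → H applies, adding H. So (FIJ)⁺ = {EFHIJ}.
This closure contains every attribute of Schema2, so Schema1 ∩ Schema2 → Schema2. The join is lossless.

Yes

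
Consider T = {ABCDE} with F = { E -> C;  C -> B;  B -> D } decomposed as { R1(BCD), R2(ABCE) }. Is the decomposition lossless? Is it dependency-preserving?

lossless and dependency-preserving

Lossless test: (BC)⁺ = {BCD}, which contains all of one fragment — lossless.
Dependency preservation: every FD's attributes lie within a single fragment, so each can be enforced locally — preserved.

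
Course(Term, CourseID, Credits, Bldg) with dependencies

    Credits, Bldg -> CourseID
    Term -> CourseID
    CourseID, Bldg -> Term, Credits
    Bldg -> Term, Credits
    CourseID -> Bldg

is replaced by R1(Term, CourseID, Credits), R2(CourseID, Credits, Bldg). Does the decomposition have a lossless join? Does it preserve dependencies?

lossless and dependency-preserving

Lossless test: (CourseID, Credits)⁺ = {Term, CourseID, Credits, Bldg}, which contains all of one fragment — lossless.
Dependency preservation: CourseID, Bldg → Term, Credits; Bldg → Term, Credits are not contained in any single fragment, but the restricted closure of each left-hand side across the fragments still reaches the right-hand side; the remaining FDs each lie inside some fragment. All dependencies are preserved.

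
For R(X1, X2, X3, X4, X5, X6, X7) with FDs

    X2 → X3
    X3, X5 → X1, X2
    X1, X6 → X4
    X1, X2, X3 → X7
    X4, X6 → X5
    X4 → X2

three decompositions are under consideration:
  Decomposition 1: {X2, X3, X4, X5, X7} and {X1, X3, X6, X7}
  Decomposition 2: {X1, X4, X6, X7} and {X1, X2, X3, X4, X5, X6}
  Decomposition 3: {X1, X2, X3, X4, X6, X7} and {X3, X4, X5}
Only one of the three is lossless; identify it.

Decomposition 1: common = {X3, X7}, closure = {X3, X7} → lossy.
Decomposition 2: common = {X1, X4, X6}, closure = {X1, X2, X3, X4, X5, X6, X7} → lossless.
Decomposition 3: common = {X3, X4}, closure = {X2, X3, X4} → lossy.

Decomposition 2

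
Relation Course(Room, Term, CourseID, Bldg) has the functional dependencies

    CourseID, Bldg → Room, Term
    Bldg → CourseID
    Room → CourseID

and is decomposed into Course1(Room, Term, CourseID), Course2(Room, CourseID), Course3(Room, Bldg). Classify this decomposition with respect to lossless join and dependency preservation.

Lossless test (chase): Rows 1 and 3 agree on Room; apply Room→CourseID and equate their CourseID entries. No row becomes fully distinguished — the join is lossy.
Dependency preservation: the restricted closure of {CourseID, Bldg} across the fragments never reaches {Room, Term}, so CourseID, Bldg → Room, Term cannot be enforced without a join — not preserved.

lossy and not dependency-preserving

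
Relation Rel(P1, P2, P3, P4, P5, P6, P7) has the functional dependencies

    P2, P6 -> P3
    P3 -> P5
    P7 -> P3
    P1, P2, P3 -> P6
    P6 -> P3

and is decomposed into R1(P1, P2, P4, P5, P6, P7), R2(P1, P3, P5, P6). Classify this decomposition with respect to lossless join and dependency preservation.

Lossless test: (P1, P5, P6)⁺ = {P1, P3, P5, P6}, which contains all of one fragment — lossless.
Dependency preservation: the restricted closure of {P7} across the fragments never reaches {P3}, so P7 → P3 cannot be enforced without a join — not preserved.

lossless but not dependency-preserving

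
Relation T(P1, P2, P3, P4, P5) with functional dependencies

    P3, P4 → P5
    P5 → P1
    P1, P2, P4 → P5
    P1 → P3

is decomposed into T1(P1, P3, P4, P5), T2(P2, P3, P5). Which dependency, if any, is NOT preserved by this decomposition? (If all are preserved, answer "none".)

none

P3, P4 → P5 lies within T1.
P5 → P1 lies within T1.
P1, P2, P4 → P5: restricted closure across fragments reaches P5.
P1 → P3 lies within T1.
Every dependency is enforceable on the fragments, so the decomposition is dependency-preserving.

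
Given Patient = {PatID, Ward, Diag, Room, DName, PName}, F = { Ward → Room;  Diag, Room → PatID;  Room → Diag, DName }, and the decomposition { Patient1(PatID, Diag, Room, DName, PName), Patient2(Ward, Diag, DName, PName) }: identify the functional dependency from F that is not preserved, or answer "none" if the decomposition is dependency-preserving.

Check Ward → Room: no single fragment contains all of {Ward, Room}, and the restricted closure of {Ward} across the fragments never reaches {Room}.
Diag, Room → PatID is preserved.
Room → Diag, DName is preserved.

Ward → Room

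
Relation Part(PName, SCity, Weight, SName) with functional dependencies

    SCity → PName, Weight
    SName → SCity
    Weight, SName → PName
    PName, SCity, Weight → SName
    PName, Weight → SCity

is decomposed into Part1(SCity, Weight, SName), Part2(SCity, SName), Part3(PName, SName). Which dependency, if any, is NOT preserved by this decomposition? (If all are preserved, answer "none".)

Check PName, Weight → SCity: no single fragment contains all of {PName, SCity, Weight}, and the restricted closure of {PName, Weight} across the fragments never reaches {SCity}.
SCity → PName, Weight is preserved.
SName → SCity is preserved.
Weight, SName → PName is preserved.
PName, SCity, Weight → SName is preserved.

PName, Weight → SCity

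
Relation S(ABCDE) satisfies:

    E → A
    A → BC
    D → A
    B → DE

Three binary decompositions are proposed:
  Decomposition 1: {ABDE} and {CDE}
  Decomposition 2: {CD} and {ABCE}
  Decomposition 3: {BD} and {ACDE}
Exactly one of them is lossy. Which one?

Decomposition 2

Decomposition 1: common = {DE}, closure = {ABCDE} → lossless.
Decomposition 2: common = {C}, closure = {C} → lossy.
Decomposition 3: common = {D}, closure = {ABCDE} → lossless.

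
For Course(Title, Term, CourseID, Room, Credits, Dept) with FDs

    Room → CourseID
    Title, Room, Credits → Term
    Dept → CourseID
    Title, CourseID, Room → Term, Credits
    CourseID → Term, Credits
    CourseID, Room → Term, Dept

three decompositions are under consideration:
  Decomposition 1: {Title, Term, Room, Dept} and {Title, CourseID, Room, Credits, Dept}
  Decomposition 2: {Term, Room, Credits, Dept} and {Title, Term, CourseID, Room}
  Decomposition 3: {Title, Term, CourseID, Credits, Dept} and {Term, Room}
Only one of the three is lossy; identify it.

Decomposition 3

Decomposition 1: common = {Title, Room, Dept}, closure = {Title, Term, CourseID, Room, Credits, Dept} → lossless.
Decomposition 2: common = {Term, Room}, closure = {Term, CourseID, Room, Credits, Dept} → lossless.
Decomposition 3: common = {Term}, closure = {Term} → lossy.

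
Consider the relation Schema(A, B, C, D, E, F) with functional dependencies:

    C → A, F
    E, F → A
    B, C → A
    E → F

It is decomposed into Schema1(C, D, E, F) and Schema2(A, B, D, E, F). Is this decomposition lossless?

No

Common attributes: Schema1 ∩ Schema2 = {D, E, F}.
Closure of {D, E, F}: E, F → A applies, adding A. So (D, E, F)⁺ = {A, D, E, F}.
The closure contains neither all of Schema1 = {C, D, E, F} nor all of Schema2 = {A, B, D, E, F}, so the common attributes are not a superkey of either fragment. The join is lossy.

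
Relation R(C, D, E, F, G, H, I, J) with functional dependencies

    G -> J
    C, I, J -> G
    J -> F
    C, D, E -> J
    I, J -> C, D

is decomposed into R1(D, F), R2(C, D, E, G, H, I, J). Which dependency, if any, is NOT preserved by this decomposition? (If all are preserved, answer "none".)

Check J → F: no single fragment contains all of {F, J}, and the restricted closure of {J} across the fragments never reaches {F}.
G → J is preserved.
C, I, J → G is preserved.
C, D, E → J is preserved.
I, J → C, D is preserved.

J -> F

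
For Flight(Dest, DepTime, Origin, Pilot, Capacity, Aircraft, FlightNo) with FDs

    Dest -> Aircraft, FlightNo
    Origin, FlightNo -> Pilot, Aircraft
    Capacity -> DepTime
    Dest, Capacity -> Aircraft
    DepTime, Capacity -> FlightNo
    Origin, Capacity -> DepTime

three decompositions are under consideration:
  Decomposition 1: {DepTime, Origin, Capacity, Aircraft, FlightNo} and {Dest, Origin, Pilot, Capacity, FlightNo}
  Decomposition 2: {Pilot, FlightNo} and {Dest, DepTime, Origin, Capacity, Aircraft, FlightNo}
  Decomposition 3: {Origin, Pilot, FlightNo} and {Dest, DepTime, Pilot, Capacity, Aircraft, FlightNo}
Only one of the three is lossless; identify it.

Decomposition 1

Decomposition 1: common = {Origin, Capacity, FlightNo}, closure = {DepTime, Origin, Pilot, Capacity, Aircraft, FlightNo} → lossless.
Decomposition 2: common = {FlightNo}, closure = {FlightNo} → lossy.
Decomposition 3: common = {Pilot, FlightNo}, closure = {Pilot, FlightNo} → lossy.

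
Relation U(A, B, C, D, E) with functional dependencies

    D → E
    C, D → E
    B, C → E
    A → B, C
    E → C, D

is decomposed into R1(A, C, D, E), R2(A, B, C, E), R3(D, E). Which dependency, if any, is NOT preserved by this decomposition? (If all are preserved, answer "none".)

none

D → E lies within R1.
C, D → E lies within R1.
B, C → E lies within R2.
A → B, C lies within R2.
E → C, D lies within R1.
Every dependency is enforceable on the fragments, so the decomposition is dependency-preserving.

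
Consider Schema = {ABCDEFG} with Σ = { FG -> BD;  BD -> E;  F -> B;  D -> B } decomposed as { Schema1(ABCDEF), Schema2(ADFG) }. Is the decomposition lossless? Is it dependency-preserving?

lossy but dependency-preserving

Lossless test: (ADF)⁺ = {ABDEF}, which is a superkey of neither fragment — lossy.
Dependency preservation: FG → BD is not contained in any single fragment, but the restricted closure of its left-hand side across the fragments still reaches the right-hand side; the remaining FDs each lie inside some fragment. All dependencies are preserved.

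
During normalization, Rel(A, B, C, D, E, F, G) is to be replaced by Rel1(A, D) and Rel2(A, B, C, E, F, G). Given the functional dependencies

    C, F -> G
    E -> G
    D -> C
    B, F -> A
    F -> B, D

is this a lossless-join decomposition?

Common attributes: Rel1 ∩ Rel2 = {A}.
No dependency enlarges {A}, so (A)⁺ = {A}.
The closure contains neither all of Rel1 = {A, D} nor all of Rel2 = {A, B, C, E, F, G}, so the common attributes are not a superkey of either fragment. The join is lossy.

No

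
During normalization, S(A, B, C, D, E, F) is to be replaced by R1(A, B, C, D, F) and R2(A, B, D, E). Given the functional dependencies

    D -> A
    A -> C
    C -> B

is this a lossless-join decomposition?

Common attributes: R1 ∩ R2 = {A, B, D}.
Closure of {A, B, D}: A → C applies, adding C. So (A, B, D)⁺ = {A, B, C, D}.
The closure contains neither all of R1 = {A, B, C, D, F} nor all of R2 = {A, B, D, E}, so the common attributes are not a superkey of either fragment. The join is lossy.

No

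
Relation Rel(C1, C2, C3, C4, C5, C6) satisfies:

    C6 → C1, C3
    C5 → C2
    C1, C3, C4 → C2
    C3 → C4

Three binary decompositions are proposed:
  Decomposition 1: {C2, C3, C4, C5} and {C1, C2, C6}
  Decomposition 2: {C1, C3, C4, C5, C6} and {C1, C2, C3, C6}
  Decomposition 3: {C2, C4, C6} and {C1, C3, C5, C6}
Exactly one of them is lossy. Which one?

Decomposition 1: common = {C2}, closure = {C2} → lossy.
Decomposition 2: common = {C1, C3, C6}, closure = {C1, C2, C3, C4, C6} → lossless.
Decomposition 3: common = {C6}, closure = {C1, C2, C3, C4, C6} → lossless.

Decomposition 1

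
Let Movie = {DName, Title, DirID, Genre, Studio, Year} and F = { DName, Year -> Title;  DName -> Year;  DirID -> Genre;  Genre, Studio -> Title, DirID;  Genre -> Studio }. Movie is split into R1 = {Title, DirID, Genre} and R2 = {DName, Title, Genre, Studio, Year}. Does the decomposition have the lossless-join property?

Common attributes: R1 ∩ R2 = {Title, Genre}.
Closure of {Title, Genre}: Genre → Studio applies, adding Studio; Genre, Studio → Title, DirID applies, adding DirID. So (Title, Genre)⁺ = {Title, DirID, Genre, Studio}.
This closure contains every attribute of R1, so R1 ∩ R2 → R1. The join is lossless.

Yes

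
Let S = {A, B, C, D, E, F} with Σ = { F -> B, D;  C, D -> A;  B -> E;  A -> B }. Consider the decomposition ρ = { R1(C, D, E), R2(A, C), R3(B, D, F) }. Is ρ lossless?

Chase test. Columns are A, B, C, D, E, F; row i has aⱼ where attribute j ∈ Ri, else bᵢⱼ.
Initial tableau (one row per fragment):
  row 1: b11 b12 a3 a4 a5 b16
  row 2: a1 b22 a3 b24 b25 b26
  row 3: b31 a2 b33 a4 b35 a6
No row becomes fully distinguished — the join is lossy.

No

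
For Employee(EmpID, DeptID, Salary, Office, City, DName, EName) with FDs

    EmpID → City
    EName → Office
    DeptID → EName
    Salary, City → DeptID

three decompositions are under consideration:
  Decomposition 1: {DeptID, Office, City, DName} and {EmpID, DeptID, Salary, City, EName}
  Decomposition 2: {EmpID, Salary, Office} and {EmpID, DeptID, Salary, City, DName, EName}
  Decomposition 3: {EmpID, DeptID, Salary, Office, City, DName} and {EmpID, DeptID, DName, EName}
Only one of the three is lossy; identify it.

Decomposition 1

Decomposition 1: common = {DeptID, City}, closure = {DeptID, Office, City, EName} → lossy.
Decomposition 2: common = {EmpID, Salary}, closure = {EmpID, DeptID, Salary, Office, City, EName} → lossless.
Decomposition 3: common = {EmpID, DeptID, DName}, closure = {EmpID, DeptID, Office, City, DName, EName} → lossless.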